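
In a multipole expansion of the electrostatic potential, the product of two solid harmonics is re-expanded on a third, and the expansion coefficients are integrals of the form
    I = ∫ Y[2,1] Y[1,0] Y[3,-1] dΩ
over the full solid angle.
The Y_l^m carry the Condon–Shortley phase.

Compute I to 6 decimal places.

Rules hold: Σm=0, L=6 even, 1≤3≤3.
N = 5·3·7 = 105
Δ = 0!·4!·2!/7! = 1/105
Racah Σ t=0..0: t=0:+1/4 = 1/4
⇒ 3j(2 1 3; 0 0 0)² = 3/35, sgn -1
Racah Σ t=0..0: t=0:+1/6 = 1/6
⇒ 3j(2 1 3; 1 0 -1)² = 8/105, sgn +1
4πI² = N·(3j₀)²·(3jₘ)² = 24/35
I = -1·√(0.685714/4π) = -0.23359668

-0.233597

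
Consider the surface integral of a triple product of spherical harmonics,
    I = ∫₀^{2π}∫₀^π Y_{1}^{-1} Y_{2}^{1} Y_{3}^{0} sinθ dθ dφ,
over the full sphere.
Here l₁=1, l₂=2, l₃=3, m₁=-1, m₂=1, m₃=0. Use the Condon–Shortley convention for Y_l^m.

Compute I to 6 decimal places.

0.143048

m-sum 0 ✓  L=6 even ✓  1≤3≤3 ✓
Π(2lᵢ+1) = 3×5×7 = 105
triangle coeff Δ(1,2,3) = 1/105
Σ_t [0,0]: t=0:+1/4 = 1/4
(3j)²=3/35 [(1 2 3; 0 0 0)], sign=-1
Σ_t [0,0]: t=0:+1/12 = 1/12
(3j)²=1/35 [(1 2 3; -1 1 0)], sign=-1
⇒ 4πI² = 9/35
I = (+1)√(9/35/(4π)) = 0.14304817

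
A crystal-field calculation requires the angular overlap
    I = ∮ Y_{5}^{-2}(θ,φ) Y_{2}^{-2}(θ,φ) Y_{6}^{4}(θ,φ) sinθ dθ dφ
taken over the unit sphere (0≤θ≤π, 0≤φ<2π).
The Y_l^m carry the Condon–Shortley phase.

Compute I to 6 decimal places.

0.000000

l₁+l₂+l₃=13 is odd: 3j(l;000)=0 ⇒ I=0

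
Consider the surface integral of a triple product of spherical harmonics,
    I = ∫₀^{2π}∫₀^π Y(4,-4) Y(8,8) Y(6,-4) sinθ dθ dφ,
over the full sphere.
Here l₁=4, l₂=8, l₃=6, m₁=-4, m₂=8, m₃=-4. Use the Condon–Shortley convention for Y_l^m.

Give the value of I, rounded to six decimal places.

Checks pass: Σm=0; 18 even; l₃=6∈[4,12].
(2·4+1)(2·8+1)(2·6+1) = 1989
Δ: 6! 2! 10! / 19! → 1/23279256
sum: t=2:+1/1658880 t=3:−1/518400 t=4:+1/1658880 = -1/1382400
3j²(4 8 6; 0 0 0) = Δ·Π!·Σ² = 504/46189  (sign -1)
sum: t=6:+1/5225472000 = 1/5225472000
3j²(4 8 6; -4 8 -4) = Δ·Π!·Σ² = 28/2907  (sign +1)
combine: 4πI² = 1989·504/46189·28/2907 = 14112/67507
take √, sign -1: I = -0.12897779

-0.128978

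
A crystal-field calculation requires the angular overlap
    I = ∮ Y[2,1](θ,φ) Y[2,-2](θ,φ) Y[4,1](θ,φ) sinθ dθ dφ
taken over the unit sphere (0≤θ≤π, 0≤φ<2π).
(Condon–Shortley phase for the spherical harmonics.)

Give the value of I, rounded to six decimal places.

-0.090112

Rules hold: Σm=0, L=8 even, 0≤4≤4.
N = 5·5·9 = 225
Δ = 0!·4!·4!/9! = 1/630
Racah Σ t=0..0: t=0:+1/16 = 1/16
⇒ 3j(2 2 4; 0 0 0)² = 2/35, sgn +1
Racah Σ t=0..0: t=0:+1/144 = 1/144
⇒ 3j(2 2 4; 1 -2 1)² = 1/126, sgn -1
4πI² = N·(3j₀)²·(3jₘ)² = 5/49
I = -1·√(0.102041/4π) = -0.09011188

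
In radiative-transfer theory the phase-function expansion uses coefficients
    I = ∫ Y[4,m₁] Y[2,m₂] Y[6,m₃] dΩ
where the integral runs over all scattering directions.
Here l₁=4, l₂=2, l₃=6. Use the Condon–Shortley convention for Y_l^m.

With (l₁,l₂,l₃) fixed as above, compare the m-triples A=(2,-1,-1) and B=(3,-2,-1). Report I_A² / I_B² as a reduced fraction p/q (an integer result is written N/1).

14/1

Shared (l₁,l₂,l₃)=(4,2,6): N and (l;000)² cancel in I_A²/I_B².
A: Δ = 0!·8!·4!/13! = 1/6435; Racah Σ t=0..0: t=0:+1/8640 = 1/8640; ⇒ 3j(4 2 6; 2 -1 -1)² = 14/1287, sgn -1
B: Δ = 0!·8!·4!/13! = 1/6435; Racah Σ t=0..0: t=0:+1/120960 = 1/120960; ⇒ 3j(4 2 6; 3 -2 -1)² = 1/1287, sgn -1
I_A²/I_B² = (14/1287)/(1/1287) = 14/1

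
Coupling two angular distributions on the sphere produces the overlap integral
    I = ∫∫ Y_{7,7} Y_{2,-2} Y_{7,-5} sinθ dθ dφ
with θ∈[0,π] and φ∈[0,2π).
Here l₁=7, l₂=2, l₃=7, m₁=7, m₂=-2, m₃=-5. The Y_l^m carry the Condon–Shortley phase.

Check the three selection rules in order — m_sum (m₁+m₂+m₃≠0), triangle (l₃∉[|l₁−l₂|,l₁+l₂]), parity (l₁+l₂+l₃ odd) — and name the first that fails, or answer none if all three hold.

Σmᵢ = 0  ✓
l₃∈[|l₁−l₂|,l₁+l₂]=[5,9], have l₃=7  ✓
Σlᵢ = 16 ⇒ even  ✓

none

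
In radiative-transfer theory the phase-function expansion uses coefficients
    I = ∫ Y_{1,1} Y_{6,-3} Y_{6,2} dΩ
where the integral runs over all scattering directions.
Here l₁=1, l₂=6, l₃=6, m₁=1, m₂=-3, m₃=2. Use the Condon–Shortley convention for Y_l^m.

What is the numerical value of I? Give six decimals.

0.000000

Σlᵢ=13 odd — θ-integrand is odd under cosθ→−cosθ; I=0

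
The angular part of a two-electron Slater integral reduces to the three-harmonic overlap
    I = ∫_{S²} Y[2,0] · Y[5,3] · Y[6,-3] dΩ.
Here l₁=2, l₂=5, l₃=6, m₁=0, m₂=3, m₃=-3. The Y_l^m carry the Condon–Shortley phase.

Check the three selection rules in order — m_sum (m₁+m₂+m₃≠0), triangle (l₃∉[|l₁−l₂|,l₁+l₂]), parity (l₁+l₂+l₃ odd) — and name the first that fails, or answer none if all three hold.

Σmᵢ = 0  ✓
l₃∈[|l₁−l₂|,l₁+l₂]=[3,7], have l₃=6  ✓
Σlᵢ = 13 ⇒ odd  ✗

parity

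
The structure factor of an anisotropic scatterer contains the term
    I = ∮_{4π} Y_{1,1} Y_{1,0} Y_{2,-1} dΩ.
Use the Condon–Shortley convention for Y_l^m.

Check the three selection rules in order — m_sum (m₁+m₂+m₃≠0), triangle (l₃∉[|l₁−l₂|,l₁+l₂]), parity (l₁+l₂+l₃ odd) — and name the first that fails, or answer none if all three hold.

azimuthal sum: 1 + 0 − 1 = 0  ✓
0 ≤ 2 ≤ 2 (triangle on l)  ✓
L = 1 + 1 + 2 = 4 (even)  ✓

none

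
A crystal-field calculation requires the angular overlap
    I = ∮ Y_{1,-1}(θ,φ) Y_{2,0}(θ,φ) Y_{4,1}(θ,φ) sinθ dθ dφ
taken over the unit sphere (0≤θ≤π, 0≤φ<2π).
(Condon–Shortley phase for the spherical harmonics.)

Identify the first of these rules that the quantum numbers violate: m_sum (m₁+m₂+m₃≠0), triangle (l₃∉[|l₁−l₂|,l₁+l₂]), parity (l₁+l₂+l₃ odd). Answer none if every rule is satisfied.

m₁+m₂+m₃ = -1 + 0 + 1 = 0  ✓
triangle: |1−2|=1 ≤ l₃=4 ≤ 1+2=3  ✗
parity: l₁+l₂+l₃ = 7 is odd

triangle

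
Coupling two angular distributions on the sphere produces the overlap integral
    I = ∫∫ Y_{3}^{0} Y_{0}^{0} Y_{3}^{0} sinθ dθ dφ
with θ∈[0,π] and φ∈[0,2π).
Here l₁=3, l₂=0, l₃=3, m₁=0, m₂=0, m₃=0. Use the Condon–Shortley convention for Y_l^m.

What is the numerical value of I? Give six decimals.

0.282095

Checks pass: Σm=0; 6 even; l₃=3∈[3,3].
(2·3+1)(2·0+1)(2·3+1) = 49
Δ: 0! 6! 0! / 7! → 1/7
sum: t=0:+1/36 = 1/36
3j²(3 0 3; 0 0 0) = Δ·Π!·Σ² = 1/7  (sign -1)
(m-triple is (0,0,0) — same symbol as above.)
combine: 4πI² = 49·1/7·1/7 = 1/1
take √, sign +1: I = 0.28209479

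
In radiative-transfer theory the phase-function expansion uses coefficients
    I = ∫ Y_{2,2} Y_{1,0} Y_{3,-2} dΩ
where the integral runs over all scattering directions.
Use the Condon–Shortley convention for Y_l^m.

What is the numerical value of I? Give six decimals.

0.184674

Checks pass: Σm=0; 6 even; l₃=3∈[1,3].
(2·2+1)(2·1+1)(2·3+1) = 105
Δ: 0! 4! 2! / 7! → 1/105
sum: t=0:+1/4 = 1/4
3j²(2 1 3; 0 0 0) = Δ·Π!·Σ² = 3/35  (sign -1)
sum: t=0:+1/24 = 1/24
3j²(2 1 3; 2 0 -2) = Δ·Π!·Σ² = 1/21  (sign -1)
combine: 4πI² = 105·3/35·1/21 = 3/7
take √, sign +1: I = 0.18467439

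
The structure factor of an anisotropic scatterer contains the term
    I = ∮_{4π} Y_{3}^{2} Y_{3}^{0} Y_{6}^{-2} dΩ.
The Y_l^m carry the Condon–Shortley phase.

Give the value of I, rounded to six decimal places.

m-sum 0 ✓  L=12 even ✓  0≤6≤6 ✓
Π(2lᵢ+1) = 7×7×13 = 637
triangle coeff Δ(3,3,6) = 1/12012
Σ_t [0,0]: t=0:+1/1296 = 1/1296
(3j)²=100/3003 [(3 3 6; 0 0 0)], sign=+1
Σ_t [0,0]: t=0:+1/4320 = 1/4320
(3j)²=8/429 [(3 3 6; 2 0 -2)], sign=+1
⇒ 4πI² = 5600/14157
I = (+1)√(5600/14157/(4π)) = 0.17742036

0.177420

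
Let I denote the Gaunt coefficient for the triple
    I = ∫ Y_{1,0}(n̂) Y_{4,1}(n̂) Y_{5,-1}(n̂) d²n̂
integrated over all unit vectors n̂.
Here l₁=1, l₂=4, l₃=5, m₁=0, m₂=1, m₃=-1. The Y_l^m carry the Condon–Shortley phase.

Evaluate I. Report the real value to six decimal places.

-0.240571

Rules hold: Σm=0, L=10 even, 3≤5≤5.
N = 3·9·11 = 297
Δ = 0!·2!·8!/11! = 1/495
Racah Σ t=0..0: t=0:+1/576 = 1/576
⇒ 3j(1 4 5; 0 0 0)² = 5/99, sgn -1
Racah Σ t=0..0: t=0:+1/720 = 1/720
⇒ 3j(1 4 5; 0 1 -1)² = 8/165, sgn +1
4πI² = N·(3j₀)²·(3jₘ)² = 8/11
I = -1·√(0.727273/4π) = -0.24057125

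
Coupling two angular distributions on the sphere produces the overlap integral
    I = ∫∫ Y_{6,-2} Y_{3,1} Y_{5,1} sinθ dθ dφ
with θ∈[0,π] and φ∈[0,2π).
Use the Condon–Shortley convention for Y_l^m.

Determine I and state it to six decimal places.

m-sum 0 ✓  L=14 even ✓  3≤5≤9 ✓
Π(2lᵢ+1) = 13×7×11 = 1001
triangle coeff Δ(6,3,5) = 1/675675
Σ_t [1,3]: t=1:−1/8640 t=2:+1/2304 t=3:−1/8640 = 7/34560
(3j)²=7/429 [(6 3 5; 0 0 0)], sign=-1
Σ_t [2,4]: t=2:+1/11520 t=3:−1/4320 t=4:+1/27648 = -1/9216
(3j)²=2/143 [(6 3 5; -2 1 1)], sign=-1
⇒ 4πI² = 98/429
I = (+1)√(98/429/(4π)) = 0.13482780

0.134828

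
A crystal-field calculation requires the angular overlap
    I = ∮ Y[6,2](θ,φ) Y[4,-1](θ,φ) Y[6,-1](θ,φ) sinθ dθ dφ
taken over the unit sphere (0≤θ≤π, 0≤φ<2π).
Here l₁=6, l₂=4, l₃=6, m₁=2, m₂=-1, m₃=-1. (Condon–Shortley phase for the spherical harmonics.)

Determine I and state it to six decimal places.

Rules hold: Σm=0, L=16 even, 2≤6≤10.
N = 13·9·13 = 1521
Δ = 4!·8!·4!/17! = 1/15315300
Racah Σ t=0..4: t=0:+1/829440 t=1:−1/25920 t=2:+1/9216 t=3:−1/25920 t=4:+1/829440 = 7/207360
⇒ 3j(6 4 6; 0 0 0)² = 28/2431, sgn +1
Racah Σ t=0..3: t=0:+1/82944 t=1:−1/17280 t=2:+1/34560 t=3:−1/725760 = -53/2903040
⇒ 3j(6 4 6; 2 -1 -1)² = 2809/306306, sgn +1
4πI² = N·(3j₀)²·(3jₘ)² = 5618/34969
I = +1·√(0.160657/4π) = 0.11306920

0.113069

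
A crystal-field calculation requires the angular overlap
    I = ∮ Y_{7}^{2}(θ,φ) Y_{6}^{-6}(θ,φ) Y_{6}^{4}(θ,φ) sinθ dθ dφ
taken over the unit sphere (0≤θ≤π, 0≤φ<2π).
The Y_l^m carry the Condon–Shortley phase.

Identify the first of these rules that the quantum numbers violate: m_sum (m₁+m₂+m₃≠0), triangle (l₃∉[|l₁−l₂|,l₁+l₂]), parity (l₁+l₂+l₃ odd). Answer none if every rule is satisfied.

parity

m₁+m₂+m₃ = 2 − 6 + 4 = 0  ✓
triangle: |7−6|=1 ≤ l₃=6 ≤ 7+6=13  ✓
parity: l₁+l₂+l₃ = 19 is odd  ✗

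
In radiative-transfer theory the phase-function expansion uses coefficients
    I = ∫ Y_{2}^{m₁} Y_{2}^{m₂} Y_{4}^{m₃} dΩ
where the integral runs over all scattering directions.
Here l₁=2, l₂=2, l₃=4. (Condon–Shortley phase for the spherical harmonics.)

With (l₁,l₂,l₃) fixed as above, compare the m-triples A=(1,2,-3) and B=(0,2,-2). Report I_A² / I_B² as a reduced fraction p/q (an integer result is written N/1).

Shared (l₁,l₂,l₃)=(2,2,4): N and (l;000)² cancel in I_A²/I_B².
A: Δ = 0!·4!·4!/9! = 1/630; Racah Σ t=0..0: t=0:+1/144 = 1/144; ⇒ 3j(2 2 4; 1 2 -3)² = 1/18, sgn -1
B: Δ = 0!·4!·4!/9! = 1/630; Racah Σ t=0..0: t=0:+1/96 = 1/96; ⇒ 3j(2 2 4; 0 2 -2)² = 1/42, sgn +1
I_A²/I_B² = (1/18)/(1/42) = 7/3

7/3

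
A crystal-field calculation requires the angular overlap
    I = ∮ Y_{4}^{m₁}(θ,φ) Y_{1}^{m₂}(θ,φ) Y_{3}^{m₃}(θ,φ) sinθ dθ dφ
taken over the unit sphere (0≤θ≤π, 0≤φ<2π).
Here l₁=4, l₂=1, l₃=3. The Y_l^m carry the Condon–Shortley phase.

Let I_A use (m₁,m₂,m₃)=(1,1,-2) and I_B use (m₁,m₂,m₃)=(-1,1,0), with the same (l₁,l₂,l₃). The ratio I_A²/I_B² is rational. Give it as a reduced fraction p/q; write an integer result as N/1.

l's match ⇒ only the (l;m) 3-j factors differ between A and B.
A: triangle coeff Δ(4,1,3) = 1/252; Σ_t [2,2]: t=2:+1/240 = 1/240; (3j)²=1/84 [(4 1 3; 1 1 -2)], sign=-1
B: triangle coeff Δ(4,1,3) = 1/252; Σ_t [2,2]: t=2:+1/72 = 1/72; (3j)²=5/126 [(4 1 3; -1 1 0)], sign=-1
I_A²/I_B² = (1/84)/(5/126) = 3/10

3/10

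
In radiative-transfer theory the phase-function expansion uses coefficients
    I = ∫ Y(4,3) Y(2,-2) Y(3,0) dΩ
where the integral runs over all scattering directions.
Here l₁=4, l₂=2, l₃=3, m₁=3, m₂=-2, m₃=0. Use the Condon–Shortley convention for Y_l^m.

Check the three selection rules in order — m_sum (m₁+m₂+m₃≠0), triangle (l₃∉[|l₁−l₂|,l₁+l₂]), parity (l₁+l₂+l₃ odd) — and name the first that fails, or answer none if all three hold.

m_sum

azimuthal sum: 3 − 2 + 0 = 1  ✗
2 ≤ 3 ≤ 6 (triangle on l)
L = 4 + 2 + 3 = 9 (odd)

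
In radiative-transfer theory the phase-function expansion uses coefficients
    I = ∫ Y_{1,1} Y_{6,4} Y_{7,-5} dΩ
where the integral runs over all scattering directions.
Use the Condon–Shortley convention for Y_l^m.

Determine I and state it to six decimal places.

-0.284256

Rules hold: Σm=0, L=14 even, 5≤7≤7.
N = 3·13·15 = 585
Δ = 0!·2!·12!/15! = 1/1365
Racah Σ t=0..0: t=0:+1/518400 = 1/518400
⇒ 3j(1 6 7; 0 0 0)² = 7/195, sgn -1
Racah Σ t=0..0: t=0:+1/14515200 = 1/14515200
⇒ 3j(1 6 7; 1 4 -5)² = 22/455, sgn +1
4πI² = N·(3j₀)²·(3jₘ)² = 66/65
I = -1·√(1.01538/4π) = -0.28425647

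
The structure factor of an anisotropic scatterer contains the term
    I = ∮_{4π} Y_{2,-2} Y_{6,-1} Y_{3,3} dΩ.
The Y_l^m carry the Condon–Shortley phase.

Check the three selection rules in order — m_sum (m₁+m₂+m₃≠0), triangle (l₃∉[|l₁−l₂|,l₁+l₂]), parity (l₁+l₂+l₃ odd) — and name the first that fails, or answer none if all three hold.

Σmᵢ = 0  ✓
l₃∈[|l₁−l₂|,l₁+l₂]=[4,8], have l₃=3  ✗
Σlᵢ = 11 ⇒ odd

triangle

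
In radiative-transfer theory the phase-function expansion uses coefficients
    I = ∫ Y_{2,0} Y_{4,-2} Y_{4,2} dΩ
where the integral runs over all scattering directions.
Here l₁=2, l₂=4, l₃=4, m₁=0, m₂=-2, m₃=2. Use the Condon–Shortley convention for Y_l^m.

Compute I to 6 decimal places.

Checks pass: Σm=0; 10 even; l₃=4∈[2,6].
(2·2+1)(2·4+1)(2·4+1) = 405
Δ: 2! 2! 6! / 11! → 1/13860
sum: t=0:+1/192 t=1:−1/36 t=2:+1/192 = -5/288
3j²(2 4 4; 0 0 0) = Δ·Π!·Σ² = 20/693  (sign -1)
sum: t=0:+1/192 t=1:−1/120 t=2:+1/2880 = -1/360
3j²(2 4 4; 0 -2 2) = Δ·Π!·Σ² = 16/3465  (sign -1)
combine: 4πI² = 405·20/693·16/3465 = 320/5929
take √, sign +1: I = 0.06553591

0.065536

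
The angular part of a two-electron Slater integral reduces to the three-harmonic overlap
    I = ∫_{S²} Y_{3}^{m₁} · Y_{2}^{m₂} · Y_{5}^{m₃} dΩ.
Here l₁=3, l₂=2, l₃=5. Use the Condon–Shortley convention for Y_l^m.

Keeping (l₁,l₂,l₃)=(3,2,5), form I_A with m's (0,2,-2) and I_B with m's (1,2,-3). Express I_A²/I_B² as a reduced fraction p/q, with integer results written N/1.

Same 3,2,5: normalisation and zero-m 3j drop out of the ratio.
A: Δ: 0! 6! 4! / 11! → 1/2310; sum: t=0:+1/864 = 1/864; 3j²(3 2 5; 0 2 -2) = Δ·Π!·Σ² = 1/66  (sign -1)
B: Δ: 0! 6! 4! / 11! → 1/2310; sum: t=0:+1/1152 = 1/1152; 3j²(3 2 5; 1 2 -3) = Δ·Π!·Σ² = 1/33  (sign +1)
I_A²/I_B² = (1/66)/(1/33) = 1/2

1/2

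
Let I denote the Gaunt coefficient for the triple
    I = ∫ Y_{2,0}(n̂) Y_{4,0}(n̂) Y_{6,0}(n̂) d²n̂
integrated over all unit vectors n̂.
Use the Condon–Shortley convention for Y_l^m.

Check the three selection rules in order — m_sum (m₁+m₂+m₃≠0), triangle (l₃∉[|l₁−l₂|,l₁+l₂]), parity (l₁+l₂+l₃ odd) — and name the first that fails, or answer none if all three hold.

none

m₁+m₂+m₃ = 0 + 0 + 0 = 0  ✓
triangle: |2−4|=2 ≤ l₃=6 ≤ 2+4=6  ✓
parity: l₁+l₂+l₃ = 12 is even  ✓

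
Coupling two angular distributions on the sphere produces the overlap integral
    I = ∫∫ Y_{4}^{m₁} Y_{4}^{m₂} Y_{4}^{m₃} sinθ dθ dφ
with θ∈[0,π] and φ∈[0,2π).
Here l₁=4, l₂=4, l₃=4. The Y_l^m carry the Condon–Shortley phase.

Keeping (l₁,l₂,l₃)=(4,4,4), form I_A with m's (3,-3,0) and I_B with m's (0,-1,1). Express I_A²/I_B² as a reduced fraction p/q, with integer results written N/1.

49/9

Shared (l₁,l₂,l₃)=(4,4,4): N and (l;000)² cancel in I_A²/I_B².
A: Δ = 4!·4!·4!/13! = 1/450450; Racah Σ t=0..1: t=0:+1/864 t=1:−1/3456 = 1/1152; ⇒ 3j(4 4 4; 3 -3 0)² = 7/286, sgn +1
B: Δ = 4!·4!·4!/13! = 1/450450; Racah Σ t=0..3: t=0:+1/3456 t=1:−1/144 t=2:+1/96 t=3:−1/864 = 1/384; ⇒ 3j(4 4 4; 0 -1 1)² = 9/2002, sgn -1
I_A²/I_B² = (7/286)/(9/2002) = 49/9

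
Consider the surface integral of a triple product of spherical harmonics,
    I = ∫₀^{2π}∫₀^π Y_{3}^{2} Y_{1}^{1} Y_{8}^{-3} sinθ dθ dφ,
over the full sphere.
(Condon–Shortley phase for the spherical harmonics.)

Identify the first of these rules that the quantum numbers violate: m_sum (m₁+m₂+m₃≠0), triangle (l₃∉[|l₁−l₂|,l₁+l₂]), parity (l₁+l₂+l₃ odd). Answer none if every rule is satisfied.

triangle

Σmᵢ = 0  ✓
l₃∈[|l₁−l₂|,l₁+l₂]=[2,4], have l₃=8  ✗
Σlᵢ = 12 ⇒ even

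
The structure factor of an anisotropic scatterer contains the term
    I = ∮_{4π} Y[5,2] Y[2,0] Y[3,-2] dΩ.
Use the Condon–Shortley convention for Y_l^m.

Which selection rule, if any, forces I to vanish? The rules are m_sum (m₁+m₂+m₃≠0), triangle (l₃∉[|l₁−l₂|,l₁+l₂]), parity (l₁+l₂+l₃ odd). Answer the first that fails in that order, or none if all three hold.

none

m₁+m₂+m₃ = 2 + 0 − 2 = 0  ✓
triangle: |5−2|=3 ≤ l₃=3 ≤ 5+2=7  ✓
parity: l₁+l₂+l₃ = 10 is even  ✓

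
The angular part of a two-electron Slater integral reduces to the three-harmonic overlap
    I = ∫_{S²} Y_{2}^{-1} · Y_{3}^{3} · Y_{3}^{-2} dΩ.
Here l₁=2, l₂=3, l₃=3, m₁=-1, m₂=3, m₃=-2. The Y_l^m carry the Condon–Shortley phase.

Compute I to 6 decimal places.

-0.210261

m-sum 0 ✓  L=8 even ✓  1≤3≤5 ✓
Π(2lᵢ+1) = 5×7×7 = 245
triangle coeff Δ(2,3,3) = 1/3780
Σ_t [0,2]: t=0:+1/24 t=1:−1/4 t=2:+1/24 = -1/6
(3j)²=4/105 [(2 3 3; 0 0 0)], sign=+1
Σ_t [2,2]: t=2:+1/48 = 1/48
(3j)²=5/84 [(2 3 3; -1 3 -2)], sign=-1
⇒ 4πI² = 5/9
I = (-1)√(5/9/(4π)) = -0.21026104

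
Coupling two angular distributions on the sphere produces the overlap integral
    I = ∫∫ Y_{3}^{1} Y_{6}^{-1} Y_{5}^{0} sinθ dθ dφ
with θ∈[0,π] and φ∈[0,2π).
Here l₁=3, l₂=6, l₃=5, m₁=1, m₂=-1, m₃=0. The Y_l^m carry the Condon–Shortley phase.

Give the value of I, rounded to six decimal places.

m-sum 0 ✓  L=14 even ✓  3≤5≤9 ✓
Π(2lᵢ+1) = 7×13×11 = 1001
triangle coeff Δ(3,6,5) = 1/675675
Σ_t [1,3]: t=1:−1/8640 t=2:+1/2304 t=3:−1/8640 = 7/34560
(3j)²=7/429 [(3 6 5; 0 0 0)], sign=-1
Σ_t [0,2]: t=0:+1/34560 t=1:−1/3456 t=2:+1/5760 = -1/11520
(3j)²=2/429 [(3 6 5; 1 -1 0)], sign=+1
⇒ 4πI² = 98/1287
I = (-1)√(98/1287/(4π)) = -0.07784287

-0.077843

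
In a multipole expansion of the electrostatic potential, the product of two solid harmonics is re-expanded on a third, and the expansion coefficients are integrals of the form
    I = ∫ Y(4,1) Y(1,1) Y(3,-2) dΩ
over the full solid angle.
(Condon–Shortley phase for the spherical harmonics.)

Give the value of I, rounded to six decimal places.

-0.106622

m-sum 0 ✓  L=8 even ✓  3≤3≤5 ✓
Π(2lᵢ+1) = 9×3×7 = 189
triangle coeff Δ(4,1,3) = 1/252
Σ_t [1,1]: t=1:−1/36 = -1/36
(3j)²=4/63 [(4 1 3; 0 0 0)], sign=+1
Σ_t [2,2]: t=2:+1/240 = 1/240
(3j)²=1/84 [(4 1 3; 1 1 -2)], sign=-1
⇒ 4πI² = 1/7
I = (-1)√(1/7/(4π)) = -0.10662181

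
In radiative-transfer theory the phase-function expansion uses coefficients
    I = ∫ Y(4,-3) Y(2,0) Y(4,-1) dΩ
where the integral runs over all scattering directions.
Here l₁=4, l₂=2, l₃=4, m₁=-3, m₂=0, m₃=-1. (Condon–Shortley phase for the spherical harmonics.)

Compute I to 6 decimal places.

0.000000

-3 + 0 − 1 = -4 ≠ 0: azimuthal integral kills it; I = 0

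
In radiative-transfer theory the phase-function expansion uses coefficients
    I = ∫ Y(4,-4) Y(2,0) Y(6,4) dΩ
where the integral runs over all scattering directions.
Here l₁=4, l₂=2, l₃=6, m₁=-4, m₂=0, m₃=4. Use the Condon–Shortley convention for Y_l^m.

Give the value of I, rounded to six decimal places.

m-sum 0 ✓  L=12 even ✓  2≤6≤6 ✓
Π(2lᵢ+1) = 9×5×13 = 585
triangle coeff Δ(4,2,6) = 1/6435
Σ_t [0,0]: t=0:+1/2304 = 1/2304
(3j)²=5/143 [(4 2 6; 0 0 0)], sign=+1
Σ_t [0,0]: t=0:+1/161280 = 1/161280
(3j)²=1/143 [(4 2 6; -4 0 4)], sign=+1
⇒ 4πI² = 225/1573
I = (+1)√(225/1573/(4π)) = 0.10668957

0.106690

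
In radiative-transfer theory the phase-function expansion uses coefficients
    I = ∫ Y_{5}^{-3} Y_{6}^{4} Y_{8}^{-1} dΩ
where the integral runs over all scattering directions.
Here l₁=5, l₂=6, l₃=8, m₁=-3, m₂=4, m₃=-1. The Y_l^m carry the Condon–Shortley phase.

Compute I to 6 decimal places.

0.000000

Σlᵢ=19 odd — θ-integrand is odd under cosθ→−cosθ; I=0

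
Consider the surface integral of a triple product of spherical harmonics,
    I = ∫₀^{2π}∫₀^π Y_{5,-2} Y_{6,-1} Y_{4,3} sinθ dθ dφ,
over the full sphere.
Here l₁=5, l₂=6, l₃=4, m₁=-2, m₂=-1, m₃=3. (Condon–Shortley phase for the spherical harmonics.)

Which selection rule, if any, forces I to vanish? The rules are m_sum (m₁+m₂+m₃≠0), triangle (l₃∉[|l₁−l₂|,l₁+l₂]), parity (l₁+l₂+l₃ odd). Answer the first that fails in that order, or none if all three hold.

m₁+m₂+m₃ = -2 − 1 + 3 = 0  ✓
triangle: |5−6|=1 ≤ l₃=4 ≤ 5+6=11  ✓
parity: l₁+l₂+l₃ = 15 is odd  ✗

parity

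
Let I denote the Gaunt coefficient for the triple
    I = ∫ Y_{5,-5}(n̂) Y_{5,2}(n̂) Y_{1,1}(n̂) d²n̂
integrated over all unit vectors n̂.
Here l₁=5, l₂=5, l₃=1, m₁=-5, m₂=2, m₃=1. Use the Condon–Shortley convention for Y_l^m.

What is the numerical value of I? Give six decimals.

-5 + 2 + 1 = -2 ≠ 0: azimuthal integral kills it; I = 0

0.000000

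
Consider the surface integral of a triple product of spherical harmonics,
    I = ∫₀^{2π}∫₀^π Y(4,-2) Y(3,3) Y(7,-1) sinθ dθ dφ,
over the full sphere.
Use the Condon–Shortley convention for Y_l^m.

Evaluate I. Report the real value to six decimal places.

-0.035654

m-sum 0 ✓  L=14 even ✓  1≤7≤7 ✓
Π(2lᵢ+1) = 9×7×15 = 945
triangle coeff Δ(4,3,7) = 1/45045
Σ_t [0,0]: t=0:+1/20736 = 1/20736
(3j)²=35/1287 [(4 3 7; 0 0 0)], sign=-1
Σ_t [0,0]: t=0:+1/1036800 = 1/1036800
(3j)²=4/6435 [(4 3 7; -2 3 -1)], sign=+1
⇒ 4πI² = 980/61347
I = (-1)√(980/61347/(4π)) = -0.03565426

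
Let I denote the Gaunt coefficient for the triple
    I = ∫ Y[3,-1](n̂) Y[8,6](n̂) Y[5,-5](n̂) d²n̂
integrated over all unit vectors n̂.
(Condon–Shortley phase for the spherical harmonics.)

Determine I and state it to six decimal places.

Checks pass: Σm=0; 16 even; l₃=5∈[5,11].
(2·3+1)(2·8+1)(2·5+1) = 1309
Δ: 6! 0! 10! / 17! → 1/136136
sum: t=3:−1/518400 = -1/518400
3j²(3 8 5; 0 0 0) = Δ·Π!·Σ² = 56/2431  (sign +1)
sum: t=4:+1/174182400 = 1/174182400
3j²(3 8 5; -1 6 -5) = Δ·Π!·Σ² = 1/136  (sign +1)
combine: 4πI² = 1309·56/2431·1/136 = 49/221
take √, sign +1: I = 0.13283024

0.132830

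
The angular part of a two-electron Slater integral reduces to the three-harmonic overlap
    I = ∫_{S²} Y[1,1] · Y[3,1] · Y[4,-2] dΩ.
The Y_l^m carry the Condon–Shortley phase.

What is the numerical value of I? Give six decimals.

0.238414

Rules hold: Σm=0, L=8 even, 2≤4≤4.
N = 3·7·9 = 189
Δ = 0!·2!·6!/9! = 1/252
Racah Σ t=0..0: t=0:+1/36 = 1/36
⇒ 3j(1 3 4; 0 0 0)² = 4/63, sgn +1
Racah Σ t=0..0: t=0:+1/96 = 1/96
⇒ 3j(1 3 4; 1 1 -2)² = 5/84, sgn +1
4πI² = N·(3j₀)²·(3jₘ)² = 5/7
I = +1·√(0.714286/4π) = 0.23841361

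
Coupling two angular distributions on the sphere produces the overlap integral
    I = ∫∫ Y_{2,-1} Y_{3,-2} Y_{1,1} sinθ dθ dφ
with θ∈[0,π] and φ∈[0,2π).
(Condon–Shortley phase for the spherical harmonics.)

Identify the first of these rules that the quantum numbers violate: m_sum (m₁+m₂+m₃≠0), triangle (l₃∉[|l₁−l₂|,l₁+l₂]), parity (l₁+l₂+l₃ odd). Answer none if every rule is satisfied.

Σmᵢ = -2  ✗
l₃∈[|l₁−l₂|,l₁+l₂]=[1,5], have l₃=1
Σlᵢ = 6 ⇒ even

m_sum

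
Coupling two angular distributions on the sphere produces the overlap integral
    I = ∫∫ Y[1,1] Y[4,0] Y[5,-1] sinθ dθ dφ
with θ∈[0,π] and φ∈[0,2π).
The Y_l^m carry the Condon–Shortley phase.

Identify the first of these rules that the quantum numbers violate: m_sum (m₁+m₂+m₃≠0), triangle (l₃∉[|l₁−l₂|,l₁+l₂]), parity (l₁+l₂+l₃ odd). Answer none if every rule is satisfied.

m₁+m₂+m₃ = 1 + 0 − 1 = 0  ✓
triangle: |1−4|=3 ≤ l₃=5 ≤ 1+4=5  ✓
parity: l₁+l₂+l₃ = 10 is even  ✓

none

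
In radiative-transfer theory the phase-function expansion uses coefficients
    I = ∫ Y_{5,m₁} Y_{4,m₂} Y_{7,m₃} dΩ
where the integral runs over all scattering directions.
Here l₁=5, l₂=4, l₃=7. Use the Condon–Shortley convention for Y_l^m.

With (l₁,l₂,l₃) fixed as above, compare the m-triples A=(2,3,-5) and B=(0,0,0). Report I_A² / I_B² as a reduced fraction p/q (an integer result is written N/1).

Shared (l₁,l₂,l₃)=(5,4,7): N and (l;000)² cancel in I_A²/I_B².
A: Δ = 2!·8!·6!/17! = 1/6126120; Racah Σ t=1..2: t=1:−1/1036800 t=2:+1/1209600 = -1/7257600; ⇒ 3j(5 4 7; 2 3 -5)² = 1/2210, sgn -1
B: Δ = 2!·8!·6!/17! = 1/6126120; Racah Σ t=0..2: t=0:+1/69120 t=1:−1/20736 t=2:+1/69120 = -1/51840; ⇒ 3j(5 4 7; 0 0 0)² = 280/21879, sgn +1
I_A²/I_B² = (1/2210)/(280/21879) = 99/2800

99/2800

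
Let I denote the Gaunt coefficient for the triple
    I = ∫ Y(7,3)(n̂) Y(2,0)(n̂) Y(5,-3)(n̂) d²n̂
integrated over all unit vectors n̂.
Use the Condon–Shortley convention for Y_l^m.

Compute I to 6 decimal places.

-0.186208

Checks pass: Σm=0; 14 even; l₃=5∈[5,9].
(2·7+1)(2·2+1)(2·5+1) = 825
Δ: 4! 10! 0! / 15! → 1/15015
sum: t=2:+1/57600 = 1/57600
3j²(7 2 5; 0 0 0) = Δ·Π!·Σ² = 21/715  (sign -1)
sum: t=2:+1/322560 = 1/322560
3j²(7 2 5; 3 0 -3) = Δ·Π!·Σ² = 18/1001  (sign +1)
combine: 4πI² = 825·21/715·18/1001 = 810/1859
take √, sign -1: I = -0.18620781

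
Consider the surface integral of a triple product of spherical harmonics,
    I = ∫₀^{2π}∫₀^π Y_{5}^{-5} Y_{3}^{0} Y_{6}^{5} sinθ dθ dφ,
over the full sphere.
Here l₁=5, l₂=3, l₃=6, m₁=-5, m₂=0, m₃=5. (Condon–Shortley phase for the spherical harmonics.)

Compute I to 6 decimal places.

Rules hold: Σm=0, L=14 even, 2≤6≤8.
N = 11·7·13 = 1001
Δ = 2!·8!·4!/15! = 1/675675
Racah Σ t=0..2: t=0:+1/8640 t=1:−1/2304 t=2:+1/8640 = -7/34560
⇒ 3j(5 3 6; 0 0 0)² = 7/429, sgn -1
Racah Σ t=2..2: t=2:+1/483840 = 1/483840
⇒ 3j(5 3 6; -5 0 5)² = 3/91, sgn -1
4πI² = N·(3j₀)²·(3jₘ)² = 7/13
I = +1·√(0.538462/4π) = 0.20700098

0.207001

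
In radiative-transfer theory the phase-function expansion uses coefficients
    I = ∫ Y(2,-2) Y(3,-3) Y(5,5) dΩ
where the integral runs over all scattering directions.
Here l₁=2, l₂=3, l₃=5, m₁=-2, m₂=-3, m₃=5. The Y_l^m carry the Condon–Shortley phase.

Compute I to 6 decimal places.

-0.347235

m-sum 0 ✓  L=10 even ✓  1≤5≤5 ✓
Π(2lᵢ+1) = 5×7×11 = 385
triangle coeff Δ(2,3,5) = 1/2310
Σ_t [0,0]: t=0:+1/144 = 1/144
(3j)²=10/231 [(2 3 5; 0 0 0)], sign=-1
Σ_t [0,0]: t=0:+1/17280 = 1/17280
(3j)²=1/11 [(2 3 5; -2 -3 5)], sign=+1
⇒ 4πI² = 50/33
I = (-1)√(50/33/(4π)) = -0.34723469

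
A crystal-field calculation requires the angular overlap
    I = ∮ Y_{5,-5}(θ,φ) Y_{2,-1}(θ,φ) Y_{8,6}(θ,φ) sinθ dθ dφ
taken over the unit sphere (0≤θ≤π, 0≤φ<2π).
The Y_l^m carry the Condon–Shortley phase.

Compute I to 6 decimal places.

0.000000

triangle: need 3≤l₃≤7, have 8; I=0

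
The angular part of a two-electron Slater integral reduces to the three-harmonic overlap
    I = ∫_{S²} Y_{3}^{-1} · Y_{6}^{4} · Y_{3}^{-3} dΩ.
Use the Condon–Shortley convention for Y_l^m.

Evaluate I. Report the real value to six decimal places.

Rules hold: Σm=0, L=12 even, 3≤3≤9.
N = 7·13·7 = 637
Δ = 6!·0!·6!/13! = 1/12012
Racah Σ t=3..3: t=3:−1/1296 = -1/1296
⇒ 3j(3 6 3; 0 0 0)² = 100/3003, sgn +1
Racah Σ t=4..4: t=4:+1/34560 = 1/34560
⇒ 3j(3 6 3; -1 4 -3)² = 5/286, sgn +1
4πI² = N·(3j₀)²·(3jₘ)² = 1750/4719
I = +1·√(0.370841/4π) = 0.17178653

0.171787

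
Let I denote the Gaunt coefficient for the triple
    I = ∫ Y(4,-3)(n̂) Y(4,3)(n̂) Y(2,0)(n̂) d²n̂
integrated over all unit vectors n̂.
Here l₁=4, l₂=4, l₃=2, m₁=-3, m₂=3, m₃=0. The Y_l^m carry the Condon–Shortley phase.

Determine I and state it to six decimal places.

0.057344

m-sum 0 ✓  L=10 even ✓  0≤2≤8 ✓
Π(2lᵢ+1) = 9×9×5 = 405
triangle coeff Δ(4,4,2) = 1/13860
Σ_t [2,4]: t=2:+1/192 t=3:−1/36 t=4:+1/192 = -5/288
(3j)²=20/693 [(4 4 2; 0 0 0)], sign=-1
Σ_t [5,6]: t=5:−1/480 t=6:+1/720 = -1/1440
(3j)²=7/1980 [(4 4 2; -3 3 0)], sign=-1
⇒ 4πI² = 5/121
I = (+1)√(5/121/(4π)) = 0.05734392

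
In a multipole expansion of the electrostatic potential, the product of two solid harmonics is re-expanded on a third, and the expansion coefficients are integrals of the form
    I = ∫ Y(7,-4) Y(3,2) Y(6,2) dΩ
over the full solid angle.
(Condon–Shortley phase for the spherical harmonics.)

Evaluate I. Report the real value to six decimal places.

Rules hold: Σm=0, L=16 even, 4≤6≤10.
N = 15·7·13 = 1365
Δ = 4!·10!·2!/17! = 1/2042040
Racah Σ t=1..3: t=1:−1/207360 t=2:+1/57600 t=3:−1/207360 = 1/129600
⇒ 3j(7 3 6; 0 0 0)² = 168/12155, sgn +1
Racah Σ t=3..4: t=3:−1/967680 t=4:+1/725760 = 1/2903040
⇒ 3j(7 3 6; -4 2 2)² = 5/3094, sgn +1
4πI² = N·(3j₀)²·(3jₘ)² = 1260/41327
I = +1·√(0.0304885/4π) = 0.04925648

0.049256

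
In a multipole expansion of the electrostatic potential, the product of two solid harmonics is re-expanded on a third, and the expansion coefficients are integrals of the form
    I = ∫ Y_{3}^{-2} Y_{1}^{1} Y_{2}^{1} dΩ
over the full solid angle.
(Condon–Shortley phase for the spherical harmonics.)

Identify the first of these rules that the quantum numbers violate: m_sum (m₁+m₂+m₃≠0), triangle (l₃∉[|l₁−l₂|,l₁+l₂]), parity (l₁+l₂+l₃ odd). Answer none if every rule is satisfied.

Σmᵢ = 0  ✓
l₃∈[|l₁−l₂|,l₁+l₂]=[2,4], have l₃=2  ✓
Σlᵢ = 6 ⇒ even  ✓

none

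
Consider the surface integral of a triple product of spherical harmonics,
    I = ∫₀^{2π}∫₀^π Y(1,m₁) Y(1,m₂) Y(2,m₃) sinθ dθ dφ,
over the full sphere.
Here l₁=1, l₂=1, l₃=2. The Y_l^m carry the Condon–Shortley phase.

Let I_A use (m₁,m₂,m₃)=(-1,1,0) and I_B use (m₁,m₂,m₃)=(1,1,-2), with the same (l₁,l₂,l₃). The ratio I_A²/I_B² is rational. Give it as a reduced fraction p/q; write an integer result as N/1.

1/6

Same 1,1,2: normalisation and zero-m 3j drop out of the ratio.
A: Δ: 0! 2! 2! / 5! → 1/30; sum: t=0:+1/4 = 1/4; 3j²(1 1 2; -1 1 0) = Δ·Π!·Σ² = 1/30  (sign +1)
B: Δ: 0! 2! 2! / 5! → 1/30; sum: t=0:+1/4 = 1/4; 3j²(1 1 2; 1 1 -2) = Δ·Π!·Σ² = 1/5  (sign +1)
I_A²/I_B² = (1/30)/(1/5) = 1/6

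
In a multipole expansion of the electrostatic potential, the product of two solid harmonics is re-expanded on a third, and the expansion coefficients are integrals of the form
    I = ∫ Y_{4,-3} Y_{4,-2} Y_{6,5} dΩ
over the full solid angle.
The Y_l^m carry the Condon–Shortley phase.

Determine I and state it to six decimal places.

-0.100084

m-sum 0 ✓  L=14 even ✓  0≤6≤8 ✓
Π(2lᵢ+1) = 9×9×13 = 1053
triangle coeff Δ(4,4,6) = 1/1261260
Σ_t [0,2]: t=0:+1/4608 t=1:−1/1296 t=2:+1/4608 = -7/20736
(3j)²=20/1287 [(4 4 6; 0 0 0)], sign=-1
Σ_t [1,2]: t=1:−1/86400 t=2:+1/172800 = -1/172800
(3j)²=1/130 [(4 4 6; -3 -2 5)], sign=+1
⇒ 4πI² = 18/143
I = (-1)√(18/143/(4π)) = -0.10008369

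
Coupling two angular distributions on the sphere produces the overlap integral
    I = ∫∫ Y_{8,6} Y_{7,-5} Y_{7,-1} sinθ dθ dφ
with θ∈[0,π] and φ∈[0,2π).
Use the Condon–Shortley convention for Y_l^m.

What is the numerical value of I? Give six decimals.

-0.034738

Rules hold: Σm=0, L=22 even, 1≤7≤15.
N = 17·15·15 = 3825
Δ = 8!·8!·6!/23! = 1/22086194130
Racah Σ t=1..7: t=1:−1/18289152000 t=2:+1/248832000 t=3:−1/24883200 t=4:+1/11943936 t=5:−1/24883200 t=6:+1/248832000 t=7:−1/18289152000 = 11/975421440
⇒ 3j(8 7 7; 0 0 0)² = 1750/289731, sgn -1
Racah Σ t=0..2: t=0:+1/2786918400 t=1:−1/3048192000 t=2:+1/41803776000 = 1/18289152000
⇒ 3j(8 7 7; 6 -5 -1)² = 512/780045, sgn +1
4πI² = N·(3j₀)²·(3jₘ)² = 640000/42204149
I = -1·√(0.0151644/4π) = -0.03473821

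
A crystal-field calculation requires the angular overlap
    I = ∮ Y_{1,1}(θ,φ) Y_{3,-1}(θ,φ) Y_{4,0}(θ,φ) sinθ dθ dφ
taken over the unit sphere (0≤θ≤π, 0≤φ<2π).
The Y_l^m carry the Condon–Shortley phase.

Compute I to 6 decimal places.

0.150786

Rules hold: Σm=0, L=8 even, 2≤4≤4.
N = 3·7·9 = 189
Δ = 0!·2!·6!/9! = 1/252
Racah Σ t=0..0: t=0:+1/36 = 1/36
⇒ 3j(1 3 4; 0 0 0)² = 4/63, sgn +1
Racah Σ t=0..0: t=0:+1/96 = 1/96
⇒ 3j(1 3 4; 1 -1 0)² = 1/42, sgn +1
4πI² = N·(3j₀)²·(3jₘ)² = 2/7
I = +1·√(0.285714/4π) = 0.15078601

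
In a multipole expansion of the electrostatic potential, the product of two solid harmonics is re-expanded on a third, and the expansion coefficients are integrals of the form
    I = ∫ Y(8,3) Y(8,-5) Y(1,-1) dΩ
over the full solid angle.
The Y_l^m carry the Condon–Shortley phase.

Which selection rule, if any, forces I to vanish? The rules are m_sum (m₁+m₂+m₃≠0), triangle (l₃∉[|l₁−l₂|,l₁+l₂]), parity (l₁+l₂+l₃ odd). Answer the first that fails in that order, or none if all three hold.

m_sum

m₁+m₂+m₃ = 3 − 5 − 1 = -3  ✗
triangle: |8−8|=0 ≤ l₃=1 ≤ 8+8=16
parity: l₁+l₂+l₃ = 17 is odd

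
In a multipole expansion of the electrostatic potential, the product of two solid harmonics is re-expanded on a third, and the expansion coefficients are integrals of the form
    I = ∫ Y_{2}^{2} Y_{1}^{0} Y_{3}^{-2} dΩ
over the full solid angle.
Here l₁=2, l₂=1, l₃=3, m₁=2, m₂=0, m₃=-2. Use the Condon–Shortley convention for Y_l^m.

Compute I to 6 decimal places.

Rules hold: Σm=0, L=6 even, 1≤3≤3.
N = 5·3·7 = 105
Δ = 0!·4!·2!/7! = 1/105
Racah Σ t=0..0: t=0:+1/4 = 1/4
⇒ 3j(2 1 3; 0 0 0)² = 3/35, sgn -1
Racah Σ t=0..0: t=0:+1/24 = 1/24
⇒ 3j(2 1 3; 2 0 -2)² = 1/21, sgn -1
4πI² = N·(3j₀)²·(3jₘ)² = 3/7
I = +1·√(0.428571/4π) = 0.18467439

0.184674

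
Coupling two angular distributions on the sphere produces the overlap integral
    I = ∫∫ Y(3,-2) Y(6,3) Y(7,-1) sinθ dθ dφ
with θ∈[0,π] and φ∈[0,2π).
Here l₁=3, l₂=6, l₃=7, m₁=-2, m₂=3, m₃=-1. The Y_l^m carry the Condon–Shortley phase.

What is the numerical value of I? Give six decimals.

m-sum 0 ✓  L=16 even ✓  3≤7≤9 ✓
Π(2lᵢ+1) = 7×13×15 = 1365
triangle coeff Δ(3,6,7) = 1/2042040
Σ_t [0,2]: t=0:+1/207360 t=1:−1/57600 t=2:+1/207360 = -1/129600
(3j)²=168/12155 [(3 6 7; 0 0 0)], sign=+1
Σ_t [1,2]: t=1:−1/1935360 t=2:+1/362880 = 13/5806080
(3j)²=195/10472 [(3 6 7; -2 3 -1)], sign=+1
⇒ 4πI² = 12285/34969
I = (+1)√(12285/34969/(4π)) = 0.16720184

0.167202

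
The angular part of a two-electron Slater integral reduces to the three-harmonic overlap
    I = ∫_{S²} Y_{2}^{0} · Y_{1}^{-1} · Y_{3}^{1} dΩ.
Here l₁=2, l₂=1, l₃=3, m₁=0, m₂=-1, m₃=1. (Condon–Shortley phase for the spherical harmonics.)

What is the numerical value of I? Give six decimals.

Rules hold: Σm=0, L=6 even, 1≤3≤3.
N = 5·3·7 = 105
Δ = 0!·4!·2!/7! = 1/105
Racah Σ t=0..0: t=0:+1/4 = 1/4
⇒ 3j(2 1 3; 0 0 0)² = 3/35, sgn -1
Racah Σ t=0..0: t=0:+1/8 = 1/8
⇒ 3j(2 1 3; 0 -1 1)² = 2/35, sgn +1
4πI² = N·(3j₀)²·(3jₘ)² = 18/35
I = -1·√(0.514286/4π) = -0.20230066

-0.202301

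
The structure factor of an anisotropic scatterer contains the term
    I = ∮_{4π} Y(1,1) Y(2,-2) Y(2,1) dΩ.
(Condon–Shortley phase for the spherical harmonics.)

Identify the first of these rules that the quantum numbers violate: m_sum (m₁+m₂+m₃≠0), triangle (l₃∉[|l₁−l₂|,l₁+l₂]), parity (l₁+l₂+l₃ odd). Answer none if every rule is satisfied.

parity

azimuthal sum: 1 − 2 + 1 = 0  ✓
1 ≤ 2 ≤ 3 (triangle on l)  ✓
L = 1 + 2 + 2 = 5 (odd)  ✗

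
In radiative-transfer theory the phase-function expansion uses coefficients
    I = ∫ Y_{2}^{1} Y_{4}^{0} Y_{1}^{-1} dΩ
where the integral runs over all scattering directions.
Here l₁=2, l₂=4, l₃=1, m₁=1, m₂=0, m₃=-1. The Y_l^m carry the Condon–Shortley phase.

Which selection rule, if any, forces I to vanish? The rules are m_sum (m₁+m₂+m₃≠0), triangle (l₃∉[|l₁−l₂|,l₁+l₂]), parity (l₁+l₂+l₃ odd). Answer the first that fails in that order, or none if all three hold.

Σmᵢ = 0  ✓
l₃∈[|l₁−l₂|,l₁+l₂]=[2,6], have l₃=1  ✗
Σlᵢ = 7 ⇒ odd

triangle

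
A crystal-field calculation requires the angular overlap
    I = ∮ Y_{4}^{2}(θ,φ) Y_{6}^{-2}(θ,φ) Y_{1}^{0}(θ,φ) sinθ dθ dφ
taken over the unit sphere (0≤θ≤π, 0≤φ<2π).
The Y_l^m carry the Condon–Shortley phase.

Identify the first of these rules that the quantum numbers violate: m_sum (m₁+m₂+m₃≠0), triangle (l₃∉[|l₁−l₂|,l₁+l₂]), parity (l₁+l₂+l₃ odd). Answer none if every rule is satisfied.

triangle

azimuthal sum: 2 − 2 + 0 = 0  ✓
2 ≤ 1 ≤ 10 (triangle on l)  ✗
L = 4 + 6 + 1 = 11 (odd)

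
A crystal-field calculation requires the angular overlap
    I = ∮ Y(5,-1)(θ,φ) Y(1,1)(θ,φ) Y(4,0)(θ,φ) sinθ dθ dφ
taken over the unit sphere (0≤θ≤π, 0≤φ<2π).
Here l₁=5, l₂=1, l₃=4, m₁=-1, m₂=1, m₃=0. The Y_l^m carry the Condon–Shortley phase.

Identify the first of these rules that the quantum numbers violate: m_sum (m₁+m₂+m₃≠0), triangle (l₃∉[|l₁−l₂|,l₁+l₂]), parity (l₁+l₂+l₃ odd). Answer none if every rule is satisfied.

m₁+m₂+m₃ = -1 + 1 + 0 = 0  ✓
triangle: |5−1|=4 ≤ l₃=4 ≤ 5+1=6  ✓
parity: l₁+l₂+l₃ = 10 is even  ✓

none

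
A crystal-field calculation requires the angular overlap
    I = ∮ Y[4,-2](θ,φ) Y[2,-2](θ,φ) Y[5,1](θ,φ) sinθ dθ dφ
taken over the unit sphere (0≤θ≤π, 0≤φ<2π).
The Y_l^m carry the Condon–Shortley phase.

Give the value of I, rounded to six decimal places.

0.000000

m-sum = -2 − 2 + 1 = -3 ≠ 0 ⇒ I = 0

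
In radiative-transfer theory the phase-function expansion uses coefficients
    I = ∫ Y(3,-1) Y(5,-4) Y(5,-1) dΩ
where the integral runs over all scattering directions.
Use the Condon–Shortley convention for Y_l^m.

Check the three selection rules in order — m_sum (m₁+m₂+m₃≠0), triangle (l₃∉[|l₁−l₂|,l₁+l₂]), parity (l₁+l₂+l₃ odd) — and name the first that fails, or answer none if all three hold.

m₁+m₂+m₃ = -1 − 4 − 1 = -6  ✗
triangle: |3−5|=2 ≤ l₃=5 ≤ 3+5=8
parity: l₁+l₂+l₃ = 13 is odd

m_sum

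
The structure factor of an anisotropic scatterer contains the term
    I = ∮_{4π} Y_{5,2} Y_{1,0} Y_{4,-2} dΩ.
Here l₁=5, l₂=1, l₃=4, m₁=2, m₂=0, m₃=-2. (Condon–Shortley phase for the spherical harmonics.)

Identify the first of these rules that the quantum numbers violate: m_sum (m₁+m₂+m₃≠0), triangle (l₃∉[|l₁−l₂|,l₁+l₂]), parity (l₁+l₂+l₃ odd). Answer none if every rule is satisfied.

azimuthal sum: 2 + 0 − 2 = 0  ✓
4 ≤ 4 ≤ 6 (triangle on l)  ✓
L = 5 + 1 + 4 = 10 (even)  ✓

none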